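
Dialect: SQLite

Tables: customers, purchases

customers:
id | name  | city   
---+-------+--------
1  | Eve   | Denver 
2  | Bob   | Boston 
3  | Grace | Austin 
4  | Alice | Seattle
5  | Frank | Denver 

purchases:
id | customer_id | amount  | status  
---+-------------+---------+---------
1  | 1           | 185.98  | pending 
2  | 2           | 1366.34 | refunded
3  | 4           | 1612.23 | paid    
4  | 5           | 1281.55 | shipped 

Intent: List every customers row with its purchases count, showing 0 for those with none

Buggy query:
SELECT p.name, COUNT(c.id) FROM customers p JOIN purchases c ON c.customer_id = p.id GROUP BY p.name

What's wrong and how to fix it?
Bug: An inner join excludes parents with zero children

Fix: Switch to LEFT JOIN to retain unmatched parent rows

Corrected query:
SELECT p.name, COUNT(c.id) FROM customers p LEFT JOIN purchases c ON c.customer_id = p.id GROUP BY p.name

Result:
name  | COUNT(c.id)
------+------------
Alice | 1          
Bob   | 1          
Eve   | 1          
Frank | 1          
Grace | 0          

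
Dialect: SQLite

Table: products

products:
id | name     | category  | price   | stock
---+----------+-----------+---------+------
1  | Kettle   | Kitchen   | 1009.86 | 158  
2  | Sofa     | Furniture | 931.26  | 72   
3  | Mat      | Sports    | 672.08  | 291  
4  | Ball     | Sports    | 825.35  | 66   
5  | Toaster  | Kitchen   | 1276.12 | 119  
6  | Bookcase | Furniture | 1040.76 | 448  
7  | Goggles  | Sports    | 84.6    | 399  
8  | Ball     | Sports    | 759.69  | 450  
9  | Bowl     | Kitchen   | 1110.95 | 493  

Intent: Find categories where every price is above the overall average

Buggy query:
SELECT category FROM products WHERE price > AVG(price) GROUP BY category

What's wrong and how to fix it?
Bug: WHERE evaluates per row before aggregation, so AVG() is unavailable

Fix: Compute the overall average in a scalar subquery and compare each group's MIN against it in HAVING

Corrected query:
SELECT category FROM products GROUP BY category HAVING MIN(price) > (SELECT AVG(price) FROM products)

Result:
category 
---------
Furniture
Kitchen  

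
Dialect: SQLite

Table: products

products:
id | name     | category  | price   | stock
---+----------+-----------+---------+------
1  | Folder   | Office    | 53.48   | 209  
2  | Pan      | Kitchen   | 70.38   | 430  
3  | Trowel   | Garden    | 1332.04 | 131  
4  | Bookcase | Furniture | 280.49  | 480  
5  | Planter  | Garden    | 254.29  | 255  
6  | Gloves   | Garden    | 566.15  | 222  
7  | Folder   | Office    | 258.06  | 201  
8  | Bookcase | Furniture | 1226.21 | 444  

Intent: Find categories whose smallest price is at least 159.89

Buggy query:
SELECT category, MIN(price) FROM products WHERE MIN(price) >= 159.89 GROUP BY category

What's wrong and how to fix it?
Bug: MIN() in WHERE is a misuse of aggregate

Fix: Replace WHERE with HAVING after the GROUP BY

Corrected query:
SELECT category, MIN(price) FROM products GROUP BY category HAVING MIN(price) >= 159.89

Result:
category  | MIN(price)
----------+-----------
Furniture | 280.49    
Garden    | 254.29    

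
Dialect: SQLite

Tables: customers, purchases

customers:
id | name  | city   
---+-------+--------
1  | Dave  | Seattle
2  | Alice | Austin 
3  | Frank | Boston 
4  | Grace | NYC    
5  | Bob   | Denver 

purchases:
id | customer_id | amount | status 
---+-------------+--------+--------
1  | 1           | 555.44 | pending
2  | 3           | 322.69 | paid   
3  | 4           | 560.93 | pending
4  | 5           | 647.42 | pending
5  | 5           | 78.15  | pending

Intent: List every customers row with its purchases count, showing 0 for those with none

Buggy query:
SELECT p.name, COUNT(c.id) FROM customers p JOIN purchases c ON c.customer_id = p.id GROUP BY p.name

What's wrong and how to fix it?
Bug: An inner join excludes parents with zero children

Fix: Switch to LEFT JOIN to retain unmatched parent rows

Corrected query:
SELECT p.name, COUNT(c.id) FROM customers p LEFT JOIN purchases c ON c.customer_id = p.id GROUP BY p.name

Result:
name  | COUNT(c.id)
------+------------
Alice | 0          
Bob   | 2          
Dave  | 1          
Frank | 1          
Grace | 1          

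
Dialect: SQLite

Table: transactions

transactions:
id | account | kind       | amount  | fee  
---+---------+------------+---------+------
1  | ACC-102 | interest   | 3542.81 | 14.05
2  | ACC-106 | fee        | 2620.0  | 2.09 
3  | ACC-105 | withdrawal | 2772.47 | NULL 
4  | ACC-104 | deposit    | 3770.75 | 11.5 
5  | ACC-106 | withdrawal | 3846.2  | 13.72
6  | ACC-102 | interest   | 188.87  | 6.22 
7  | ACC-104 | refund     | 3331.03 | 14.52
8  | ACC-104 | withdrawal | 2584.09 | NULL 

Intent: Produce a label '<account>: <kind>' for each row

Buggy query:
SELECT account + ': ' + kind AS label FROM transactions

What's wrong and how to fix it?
Bug: SQLite uses || for string concatenation; + coerces text to numbers (yielding 0)

Fix: Replace + with || to concatenate text

Corrected query:
SELECT account || ': ' || kind AS label FROM transactions

Result:
label              
-------------------
ACC-102: interest  
ACC-106: fee       
ACC-105: withdrawal
ACC-104: deposit   
ACC-106: withdrawal
ACC-102: interest  
ACC-104: refund    
ACC-104: withdrawal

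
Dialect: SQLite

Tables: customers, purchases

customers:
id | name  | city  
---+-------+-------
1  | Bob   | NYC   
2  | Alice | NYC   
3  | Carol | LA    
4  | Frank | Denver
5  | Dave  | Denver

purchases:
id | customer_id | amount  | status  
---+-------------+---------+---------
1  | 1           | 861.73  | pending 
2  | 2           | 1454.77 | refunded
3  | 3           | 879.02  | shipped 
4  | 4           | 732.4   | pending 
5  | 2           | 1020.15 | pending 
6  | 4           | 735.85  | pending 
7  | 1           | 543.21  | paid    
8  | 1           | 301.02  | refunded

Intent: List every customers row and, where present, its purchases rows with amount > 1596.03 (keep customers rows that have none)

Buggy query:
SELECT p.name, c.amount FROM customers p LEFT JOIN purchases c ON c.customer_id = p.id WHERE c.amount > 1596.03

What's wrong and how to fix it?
Bug: Filtering c.amount in WHERE discards the NULL rows produced by LEFT JOIN, turning it into an inner join

Fix: Move the right-table condition into the ON clause so unmatched parents are kept

Corrected query:
SELECT p.name, c.amount FROM customers p LEFT JOIN purchases c ON c.customer_id = p.id AND c.amount > 1596.03

Result:
name  | amount
------+-------
Bob   | NULL  
Alice | NULL  
Carol | NULL  
Frank | NULL  
Dave  | NULL  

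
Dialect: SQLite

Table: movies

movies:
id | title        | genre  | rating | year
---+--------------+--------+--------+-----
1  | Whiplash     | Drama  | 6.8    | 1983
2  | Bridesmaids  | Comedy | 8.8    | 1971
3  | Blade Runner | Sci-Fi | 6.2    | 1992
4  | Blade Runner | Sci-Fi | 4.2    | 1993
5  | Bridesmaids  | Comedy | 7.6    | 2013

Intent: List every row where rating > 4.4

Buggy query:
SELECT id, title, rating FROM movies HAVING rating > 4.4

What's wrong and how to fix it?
Bug: HAVING filters the output of aggregation, but this query has no GROUP BY and no aggregate functions, so SQLite rejects it (HAVING clause on a non-aggregate query); the condition here is per row

Fix: Replace HAVING with WHERE since the condition applies to individual rows

Corrected query:
SELECT id, title, rating FROM movies WHERE rating > 4.4

Result:
id | title        | rating
---+--------------+-------
1  | Whiplash     | 6.8   
2  | Bridesmaids  | 8.8   
3  | Blade Runner | 6.2   
5  | Bridesmaids  | 7.6   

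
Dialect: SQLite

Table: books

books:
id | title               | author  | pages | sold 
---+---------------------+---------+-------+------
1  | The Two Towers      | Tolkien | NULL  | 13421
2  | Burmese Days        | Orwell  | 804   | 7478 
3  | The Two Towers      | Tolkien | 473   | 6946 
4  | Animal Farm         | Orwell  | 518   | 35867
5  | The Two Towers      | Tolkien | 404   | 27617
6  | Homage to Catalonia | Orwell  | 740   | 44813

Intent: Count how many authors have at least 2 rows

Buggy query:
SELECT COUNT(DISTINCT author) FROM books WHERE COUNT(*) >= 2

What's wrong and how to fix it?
Bug: COUNT(*) cannot appear in WHERE; the per-group count doesn't exist yet

Fix: Use a subquery that GROUPs and filters with HAVING, then count its rows

Corrected query:
SELECT COUNT(*) FROM (SELECT author FROM books GROUP BY author HAVING COUNT(*) >= 2)

Result:
COUNT(*)
--------
2       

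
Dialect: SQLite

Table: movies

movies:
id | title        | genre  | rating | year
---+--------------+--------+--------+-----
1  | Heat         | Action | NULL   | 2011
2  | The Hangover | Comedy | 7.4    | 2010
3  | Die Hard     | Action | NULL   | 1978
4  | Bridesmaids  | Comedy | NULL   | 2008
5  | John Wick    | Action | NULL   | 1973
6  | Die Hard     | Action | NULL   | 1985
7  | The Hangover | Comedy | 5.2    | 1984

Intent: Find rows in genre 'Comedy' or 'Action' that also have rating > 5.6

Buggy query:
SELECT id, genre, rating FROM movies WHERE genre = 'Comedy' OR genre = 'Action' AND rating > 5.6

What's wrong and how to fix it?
Bug: AND binds tighter than OR, so this parses as genre = 'Comedy' OR (genre = 'Action' AND rating > 5.6)

Fix: Add parentheses around the OR so the AND applies to both alternatives

Corrected query:
SELECT id, genre, rating FROM movies WHERE (genre = 'Comedy' OR genre = 'Action') AND rating > 5.6

Result:
id | genre  | rating
---+--------+-------
2  | Comedy | 7.4   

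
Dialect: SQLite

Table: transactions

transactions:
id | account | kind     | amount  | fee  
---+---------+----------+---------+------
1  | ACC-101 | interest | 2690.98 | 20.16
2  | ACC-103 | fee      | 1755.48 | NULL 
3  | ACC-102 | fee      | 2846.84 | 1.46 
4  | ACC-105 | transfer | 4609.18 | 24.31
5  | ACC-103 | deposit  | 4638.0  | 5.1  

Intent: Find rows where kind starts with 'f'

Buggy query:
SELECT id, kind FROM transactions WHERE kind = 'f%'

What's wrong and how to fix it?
Bug: Wildcards only work with LIKE; '=' treats '%' as a literal character

Fix: Use LIKE for wildcard pattern matching

Corrected query:
SELECT id, kind FROM transactions WHERE kind LIKE 'f%'

Result:
id | kind
---+-----
2  | fee 
3  | fee 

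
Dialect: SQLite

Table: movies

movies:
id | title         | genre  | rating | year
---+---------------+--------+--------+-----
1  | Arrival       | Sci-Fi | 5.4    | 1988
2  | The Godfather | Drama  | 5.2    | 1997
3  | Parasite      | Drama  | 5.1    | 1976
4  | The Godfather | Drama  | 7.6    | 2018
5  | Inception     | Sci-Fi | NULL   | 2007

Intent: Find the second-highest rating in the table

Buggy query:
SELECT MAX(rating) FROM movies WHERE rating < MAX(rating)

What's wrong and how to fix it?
Bug: The inner MAX is an aggregate inside WHERE, which is not allowed

Fix: Compute the overall MAX in a subquery, then take MAX of rows below it

Corrected query:
SELECT MAX(rating) FROM movies WHERE rating < (SELECT MAX(rating) FROM movies)

Result:
MAX(rating)
-----------
5.4        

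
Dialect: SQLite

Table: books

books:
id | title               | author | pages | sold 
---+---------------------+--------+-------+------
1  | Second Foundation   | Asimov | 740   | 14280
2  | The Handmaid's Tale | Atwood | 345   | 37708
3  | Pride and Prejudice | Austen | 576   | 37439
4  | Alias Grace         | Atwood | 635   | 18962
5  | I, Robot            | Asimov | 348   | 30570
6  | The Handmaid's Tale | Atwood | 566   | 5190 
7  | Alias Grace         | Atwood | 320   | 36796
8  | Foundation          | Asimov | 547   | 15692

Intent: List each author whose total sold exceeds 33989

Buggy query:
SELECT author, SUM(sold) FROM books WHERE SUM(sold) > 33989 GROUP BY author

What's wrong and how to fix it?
Bug: WHERE runs before GROUP BY, so aggregates aren't available there

Fix: Move the aggregate condition to a HAVING clause

Corrected query:
SELECT author, SUM(sold) FROM books GROUP BY author HAVING SUM(sold) > 33989

Result:
author | SUM(sold)
-------+----------
Asimov | 60542    
Atwood | 98656    
Austen | 37439    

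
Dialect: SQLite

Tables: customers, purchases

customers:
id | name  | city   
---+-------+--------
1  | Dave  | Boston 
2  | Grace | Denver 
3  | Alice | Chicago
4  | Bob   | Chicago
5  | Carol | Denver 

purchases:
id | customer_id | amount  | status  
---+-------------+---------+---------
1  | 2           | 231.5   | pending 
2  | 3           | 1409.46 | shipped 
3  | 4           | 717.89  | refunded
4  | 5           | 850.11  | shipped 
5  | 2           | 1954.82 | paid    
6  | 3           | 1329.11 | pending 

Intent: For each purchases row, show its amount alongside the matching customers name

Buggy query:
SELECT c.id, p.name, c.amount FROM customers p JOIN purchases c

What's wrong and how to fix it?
Bug: JOIN with no ON clause produces a cartesian product; every purchases row pairs with every customers row

Fix: Specify the join condition linking the foreign key to the parent id

Corrected query:
SELECT c.id, p.name, c.amount FROM customers p JOIN purchases c ON c.customer_id = p.id

Result:
id | name  | amount 
---+-------+--------
1  | Grace | 231.5  
2  | Alice | 1409.46
3  | Bob   | 717.89 
4  | Carol | 850.11 
5  | Grace | 1954.82
6  | Alice | 1329.11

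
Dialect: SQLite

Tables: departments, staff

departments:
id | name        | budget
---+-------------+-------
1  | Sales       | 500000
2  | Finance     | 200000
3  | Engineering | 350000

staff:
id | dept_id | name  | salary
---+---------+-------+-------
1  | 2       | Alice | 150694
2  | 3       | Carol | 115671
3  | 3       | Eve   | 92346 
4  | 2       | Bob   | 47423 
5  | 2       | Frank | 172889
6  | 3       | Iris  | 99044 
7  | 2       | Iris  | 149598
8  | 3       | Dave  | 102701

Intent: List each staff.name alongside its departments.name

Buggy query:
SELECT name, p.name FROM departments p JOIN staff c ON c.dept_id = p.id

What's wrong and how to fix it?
Bug: Both tables have a 'name' column; the unqualified reference is ambiguous

Fix: Prefix ambiguous columns with the table alias

Corrected query:
SELECT c.name, p.name FROM departments p JOIN staff c ON c.dept_id = p.id

Result:
name  | name       
------+------------
Alice | Finance    
Carol | Engineering
Eve   | Engineering
Bob   | Finance    
Frank | Finance    
Iris  | Engineering
Iris  | Finance    
Dave  | Engineering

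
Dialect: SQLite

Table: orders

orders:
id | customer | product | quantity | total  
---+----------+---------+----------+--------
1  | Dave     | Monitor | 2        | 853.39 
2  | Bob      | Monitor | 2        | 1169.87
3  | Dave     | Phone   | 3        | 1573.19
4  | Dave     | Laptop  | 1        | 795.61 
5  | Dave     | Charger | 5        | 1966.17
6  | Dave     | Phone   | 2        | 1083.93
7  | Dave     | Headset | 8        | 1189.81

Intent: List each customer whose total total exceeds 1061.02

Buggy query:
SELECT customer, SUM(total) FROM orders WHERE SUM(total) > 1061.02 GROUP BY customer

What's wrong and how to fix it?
Bug: SUM(total) is an aggregate, but WHERE filters rows before aggregation

Fix: Use HAVING (which filters groups after aggregation) instead of WHERE

Corrected query:
SELECT customer, SUM(total) FROM orders GROUP BY customer HAVING SUM(total) > 1061.02

Result:
customer | SUM(total)
---------+-----------
Bob      | 1169.87   
Dave     | 7462.1    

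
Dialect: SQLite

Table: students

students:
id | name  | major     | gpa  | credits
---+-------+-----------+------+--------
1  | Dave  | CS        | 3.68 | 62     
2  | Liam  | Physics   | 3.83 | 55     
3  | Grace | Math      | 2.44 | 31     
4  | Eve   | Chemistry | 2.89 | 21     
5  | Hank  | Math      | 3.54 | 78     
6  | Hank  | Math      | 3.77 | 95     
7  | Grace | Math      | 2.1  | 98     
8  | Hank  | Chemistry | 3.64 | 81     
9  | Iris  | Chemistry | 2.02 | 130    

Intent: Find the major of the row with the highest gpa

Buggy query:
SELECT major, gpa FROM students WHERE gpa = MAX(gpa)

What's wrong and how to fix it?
Bug: WHERE is evaluated per row; an aggregate over the whole table isn't defined there

Fix: Use a subquery: WHERE gpa = (SELECT MAX(gpa) FROM students)

Corrected query:
SELECT major, gpa FROM students WHERE gpa = (SELECT MAX(gpa) FROM students)

Result:
major   | gpa 
--------+-----
Physics | 3.83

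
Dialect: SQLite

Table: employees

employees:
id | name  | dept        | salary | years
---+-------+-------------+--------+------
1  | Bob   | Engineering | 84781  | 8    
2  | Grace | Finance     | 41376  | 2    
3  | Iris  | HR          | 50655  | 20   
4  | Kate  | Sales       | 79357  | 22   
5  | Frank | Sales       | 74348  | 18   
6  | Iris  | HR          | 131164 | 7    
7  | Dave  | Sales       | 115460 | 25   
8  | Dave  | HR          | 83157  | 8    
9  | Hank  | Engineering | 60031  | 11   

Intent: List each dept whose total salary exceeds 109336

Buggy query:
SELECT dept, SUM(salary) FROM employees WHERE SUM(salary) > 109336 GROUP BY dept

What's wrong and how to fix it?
Bug: Aggregate functions cannot appear in a WHERE clause

Fix: Use HAVING (which filters groups after aggregation) instead of WHERE

Corrected query:
SELECT dept, SUM(salary) FROM employees GROUP BY dept HAVING SUM(salary) > 109336

Result:
dept        | SUM(salary)
------------+------------
Engineering | 144812     
HR          | 264976     
Sales       | 269165     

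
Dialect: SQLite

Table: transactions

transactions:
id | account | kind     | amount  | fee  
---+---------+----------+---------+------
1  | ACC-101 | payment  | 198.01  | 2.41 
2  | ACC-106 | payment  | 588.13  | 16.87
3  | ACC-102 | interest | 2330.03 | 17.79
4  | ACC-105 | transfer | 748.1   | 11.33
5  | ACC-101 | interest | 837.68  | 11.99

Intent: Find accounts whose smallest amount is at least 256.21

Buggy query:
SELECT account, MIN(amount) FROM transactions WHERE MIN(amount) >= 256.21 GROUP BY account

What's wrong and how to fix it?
Bug: Aggregates like MIN are computed per group after WHERE runs

Fix: Use HAVING for the per-group MIN condition

Corrected query:
SELECT account, MIN(amount) FROM transactions GROUP BY account HAVING MIN(amount) >= 256.21

Result:
account | MIN(amount)
--------+------------
ACC-102 | 2330.03    
ACC-105 | 748.1      
ACC-106 | 588.13     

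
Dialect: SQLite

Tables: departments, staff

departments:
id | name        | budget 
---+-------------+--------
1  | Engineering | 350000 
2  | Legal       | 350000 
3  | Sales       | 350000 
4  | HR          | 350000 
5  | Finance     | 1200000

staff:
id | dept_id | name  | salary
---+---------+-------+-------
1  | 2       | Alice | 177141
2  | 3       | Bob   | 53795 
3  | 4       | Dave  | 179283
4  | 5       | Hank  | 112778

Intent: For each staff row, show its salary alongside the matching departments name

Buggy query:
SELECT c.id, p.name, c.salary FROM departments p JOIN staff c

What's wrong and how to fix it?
Bug: Missing join condition: each staff row is matched to all departments rows instead of just its own

Fix: Add ON c.dept_id = p.id to the JOIN

Corrected query:
SELECT c.id, p.name, c.salary FROM departments p JOIN staff c ON c.dept_id = p.id

Result:
id | name    | salary
---+---------+-------
1  | Legal   | 177141
2  | Sales   | 53795 
3  | HR      | 179283
4  | Finance | 112778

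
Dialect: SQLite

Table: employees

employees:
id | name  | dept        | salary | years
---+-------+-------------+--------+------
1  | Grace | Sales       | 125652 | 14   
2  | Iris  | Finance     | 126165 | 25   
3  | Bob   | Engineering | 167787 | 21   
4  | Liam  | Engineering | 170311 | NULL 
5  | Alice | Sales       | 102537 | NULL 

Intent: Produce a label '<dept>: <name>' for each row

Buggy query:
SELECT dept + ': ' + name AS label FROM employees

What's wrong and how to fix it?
Bug: SQLite uses || for string concatenation; + coerces text to numbers (yielding 0)

Fix: Use the || operator for string concatenation

Corrected query:
SELECT dept || ': ' || name AS label FROM employees

Result:
label            
-----------------
Sales: Grace     
Finance: Iris    
Engineering: Bob 
Engineering: Liam
Sales: Alice     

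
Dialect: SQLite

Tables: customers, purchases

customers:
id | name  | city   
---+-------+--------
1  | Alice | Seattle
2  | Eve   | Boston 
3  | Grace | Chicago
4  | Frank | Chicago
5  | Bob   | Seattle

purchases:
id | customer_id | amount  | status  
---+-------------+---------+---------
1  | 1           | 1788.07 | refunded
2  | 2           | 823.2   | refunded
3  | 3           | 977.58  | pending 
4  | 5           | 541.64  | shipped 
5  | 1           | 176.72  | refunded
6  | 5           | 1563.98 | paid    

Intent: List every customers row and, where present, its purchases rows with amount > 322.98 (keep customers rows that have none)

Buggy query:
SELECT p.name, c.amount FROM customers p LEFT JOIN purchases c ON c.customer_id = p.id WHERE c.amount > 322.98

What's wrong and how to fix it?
Bug: A WHERE condition on the right-hand table after LEFT JOIN drops unmatched parents

Fix: Move the right-table condition into the ON clause so unmatched parents are kept

Corrected query:
SELECT p.name, c.amount FROM customers p LEFT JOIN purchases c ON c.customer_id = p.id AND c.amount > 322.98

Result:
name  | amount 
------+--------
Alice | 1788.07
Eve   | 823.2  
Grace | 977.58 
Frank | NULL   
Bob   | 541.64 
Bob   | 1563.98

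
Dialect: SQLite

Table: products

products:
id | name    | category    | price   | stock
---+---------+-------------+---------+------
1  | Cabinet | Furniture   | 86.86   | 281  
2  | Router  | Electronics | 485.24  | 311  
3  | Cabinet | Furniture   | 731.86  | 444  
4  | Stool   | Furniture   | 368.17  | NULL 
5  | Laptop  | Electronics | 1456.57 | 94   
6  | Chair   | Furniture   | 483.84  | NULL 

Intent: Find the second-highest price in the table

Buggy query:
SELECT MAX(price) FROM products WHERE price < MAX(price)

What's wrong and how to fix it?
Bug: MAX(price) on the right of the comparison is an aggregate-in-WHERE error

Fix: Compute the overall MAX in a subquery, then take MAX of rows below it

Corrected query:
SELECT MAX(price) FROM products WHERE price < (SELECT MAX(price) FROM products)

Result:
MAX(price)
----------
731.86    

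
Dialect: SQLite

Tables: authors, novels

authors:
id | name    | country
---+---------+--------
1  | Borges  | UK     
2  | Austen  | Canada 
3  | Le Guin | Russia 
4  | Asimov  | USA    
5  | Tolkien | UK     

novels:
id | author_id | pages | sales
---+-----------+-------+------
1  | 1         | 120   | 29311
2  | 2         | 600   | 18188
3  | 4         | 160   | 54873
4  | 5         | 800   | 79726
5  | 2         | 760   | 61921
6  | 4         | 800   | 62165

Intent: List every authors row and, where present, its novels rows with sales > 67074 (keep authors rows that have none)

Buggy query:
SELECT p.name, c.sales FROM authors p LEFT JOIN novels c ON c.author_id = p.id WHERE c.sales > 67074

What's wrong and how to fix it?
Bug: A WHERE condition on the right-hand table after LEFT JOIN drops unmatched parents

Fix: Move the right-table condition into the ON clause so unmatched parents are kept

Corrected query:
SELECT p.name, c.sales FROM authors p LEFT JOIN novels c ON c.author_id = p.id AND c.sales > 67074

Result:
name    | sales
--------+------
Borges  | NULL 
Austen  | NULL 
Le Guin | NULL 
Asimov  | NULL 
Tolkien | 79726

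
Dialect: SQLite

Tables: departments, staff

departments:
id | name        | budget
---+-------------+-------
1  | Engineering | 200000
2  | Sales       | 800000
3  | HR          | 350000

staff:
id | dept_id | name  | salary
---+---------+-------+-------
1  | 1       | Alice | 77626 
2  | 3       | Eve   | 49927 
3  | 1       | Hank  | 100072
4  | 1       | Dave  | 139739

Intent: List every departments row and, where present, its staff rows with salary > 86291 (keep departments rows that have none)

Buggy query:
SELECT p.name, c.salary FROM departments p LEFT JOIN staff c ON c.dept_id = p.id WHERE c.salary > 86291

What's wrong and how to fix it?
Bug: A WHERE condition on the right-hand table after LEFT JOIN drops unmatched parents

Fix: Put 'c.salary > 86291' in the JOIN's ON clause instead of WHERE

Corrected query:
SELECT p.name, c.salary FROM departments p LEFT JOIN staff c ON c.dept_id = p.id AND c.salary > 86291

Result:
name        | salary
------------+-------
Engineering | 100072
Engineering | 139739
Sales       | NULL  
HR          | NULL  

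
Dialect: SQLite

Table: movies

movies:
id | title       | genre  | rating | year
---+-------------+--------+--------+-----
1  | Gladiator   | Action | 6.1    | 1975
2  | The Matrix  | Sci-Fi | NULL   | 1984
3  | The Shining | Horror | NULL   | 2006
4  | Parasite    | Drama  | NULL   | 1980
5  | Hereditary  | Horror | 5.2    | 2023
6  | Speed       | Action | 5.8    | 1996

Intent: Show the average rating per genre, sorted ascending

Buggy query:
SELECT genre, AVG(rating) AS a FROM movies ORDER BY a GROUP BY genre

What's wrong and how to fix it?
Bug: ORDER BY appears before GROUP BY; SQL clause order requires GROUP BY first

Fix: Reorder: SELECT … FROM … GROUP BY … ORDER BY …

Corrected query:
SELECT genre, AVG(rating) AS a FROM movies GROUP BY genre ORDER BY a

Result:
genre  | a   
-------+-----
Drama  | NULL
Sci-Fi | NULL
Horror | 5.2 
Action | 5.95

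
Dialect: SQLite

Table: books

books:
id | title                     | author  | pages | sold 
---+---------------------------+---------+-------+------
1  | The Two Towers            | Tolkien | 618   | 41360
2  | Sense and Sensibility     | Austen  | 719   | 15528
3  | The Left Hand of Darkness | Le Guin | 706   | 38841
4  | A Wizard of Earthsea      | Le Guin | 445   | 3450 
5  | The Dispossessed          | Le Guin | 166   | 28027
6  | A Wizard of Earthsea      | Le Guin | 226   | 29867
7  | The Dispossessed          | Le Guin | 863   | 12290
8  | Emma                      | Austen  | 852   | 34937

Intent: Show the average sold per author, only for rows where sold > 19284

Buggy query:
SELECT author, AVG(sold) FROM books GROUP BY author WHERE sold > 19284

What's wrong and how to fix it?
Bug: Row-level WHERE must come before GROUP BY in the clause order

Fix: Move the WHERE clause before GROUP BY

Corrected query:
SELECT author, AVG(sold) FROM books WHERE sold > 19284 GROUP BY author

Result:
author  | AVG(sold)
--------+----------
Austen  | 34937    
Le Guin | 32245    
Tolkien | 41360    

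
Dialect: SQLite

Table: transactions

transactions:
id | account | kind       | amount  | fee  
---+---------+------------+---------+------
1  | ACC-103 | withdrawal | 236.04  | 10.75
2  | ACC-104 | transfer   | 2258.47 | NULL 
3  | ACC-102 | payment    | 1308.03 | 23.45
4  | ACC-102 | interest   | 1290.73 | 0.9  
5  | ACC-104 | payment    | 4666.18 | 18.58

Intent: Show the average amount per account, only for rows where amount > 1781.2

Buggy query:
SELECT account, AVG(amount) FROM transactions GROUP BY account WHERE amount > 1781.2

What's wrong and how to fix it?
Bug: WHERE cannot follow GROUP BY

Fix: Move the WHERE clause before GROUP BY

Corrected query:
SELECT account, AVG(amount) FROM transactions WHERE amount > 1781.2 GROUP BY account

Result:
account | AVG(amount)
--------+------------
ACC-104 | 3462.325   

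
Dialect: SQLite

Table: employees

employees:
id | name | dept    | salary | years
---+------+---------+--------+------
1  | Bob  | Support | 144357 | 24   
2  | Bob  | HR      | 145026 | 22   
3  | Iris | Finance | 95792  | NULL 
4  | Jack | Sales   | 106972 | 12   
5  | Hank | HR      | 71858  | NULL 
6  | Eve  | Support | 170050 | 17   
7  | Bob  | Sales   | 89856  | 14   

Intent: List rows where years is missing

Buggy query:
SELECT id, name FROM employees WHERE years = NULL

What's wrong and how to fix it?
Bug: '= NULL' is always unknown in SQL three-valued logic, so no rows match

Fix: Use IS NULL to test for NULL

Corrected query:
SELECT id, name FROM employees WHERE years IS NULL

Result:
id | name
---+-----
3  | Iris
5  | Hank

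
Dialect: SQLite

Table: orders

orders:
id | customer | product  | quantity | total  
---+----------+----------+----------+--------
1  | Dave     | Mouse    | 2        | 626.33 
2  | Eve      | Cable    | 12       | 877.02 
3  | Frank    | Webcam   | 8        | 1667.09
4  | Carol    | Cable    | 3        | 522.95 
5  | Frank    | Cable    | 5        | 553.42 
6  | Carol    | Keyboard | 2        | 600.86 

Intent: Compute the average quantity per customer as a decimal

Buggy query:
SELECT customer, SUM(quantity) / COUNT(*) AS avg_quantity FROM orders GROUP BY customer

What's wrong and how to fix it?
Bug: Both operands are integers, so '/' performs integer division and truncates

Fix: Cast one side to REAL so the division keeps the fractional part

Corrected query:
SELECT customer, SUM(quantity) * 1.0 / COUNT(*) AS avg_quantity FROM orders GROUP BY customer

Result:
customer | avg_quantity
---------+-------------
Carol    | 2.5         
Dave     | 2           
Eve      | 12          
Frank    | 6.5         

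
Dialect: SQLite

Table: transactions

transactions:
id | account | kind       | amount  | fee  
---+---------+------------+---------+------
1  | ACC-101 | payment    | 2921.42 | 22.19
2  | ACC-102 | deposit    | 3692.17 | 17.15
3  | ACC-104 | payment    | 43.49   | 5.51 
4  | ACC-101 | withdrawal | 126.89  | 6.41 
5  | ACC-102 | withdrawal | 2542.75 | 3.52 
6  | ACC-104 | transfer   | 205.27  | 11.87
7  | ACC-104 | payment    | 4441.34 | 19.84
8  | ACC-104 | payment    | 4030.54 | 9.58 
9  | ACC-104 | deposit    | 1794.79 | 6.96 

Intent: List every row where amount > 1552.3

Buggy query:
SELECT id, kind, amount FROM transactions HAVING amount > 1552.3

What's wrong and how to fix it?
Bug: This is a non-aggregate query (no GROUP BY, no aggregates), so in SQLite the HAVING clause is invalid here; a row-level condition belongs in WHERE

Fix: Use WHERE for row-level filtering

Corrected query:
SELECT id, kind, amount FROM transactions WHERE amount > 1552.3

Result:
id | kind       | amount 
---+------------+--------
1  | payment    | 2921.42
2  | deposit    | 3692.17
5  | withdrawal | 2542.75
7  | payment    | 4441.34
8  | payment    | 4030.54
9  | deposit    | 1794.79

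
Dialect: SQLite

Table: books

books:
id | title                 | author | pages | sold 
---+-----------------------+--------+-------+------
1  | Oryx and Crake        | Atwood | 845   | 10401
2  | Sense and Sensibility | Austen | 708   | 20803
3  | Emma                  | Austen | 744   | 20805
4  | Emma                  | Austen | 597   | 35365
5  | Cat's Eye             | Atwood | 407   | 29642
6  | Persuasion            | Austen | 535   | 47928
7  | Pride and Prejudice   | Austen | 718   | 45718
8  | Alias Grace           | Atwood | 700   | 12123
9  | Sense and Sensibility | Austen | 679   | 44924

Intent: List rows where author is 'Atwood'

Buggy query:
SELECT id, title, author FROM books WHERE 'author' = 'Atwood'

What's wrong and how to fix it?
Bug: 'author' in single quotes is a string literal, not the column; the comparison is literal-vs-literal and never true

Fix: Remove the quotes around the column name (or use double quotes for an identifier)

Corrected query:
SELECT id, title, author FROM books WHERE author = 'Atwood'

Result:
id | title          | author
---+----------------+-------
1  | Oryx and Crake | Atwood
5  | Cat's Eye      | Atwood
8  | Alias Grace    | Atwood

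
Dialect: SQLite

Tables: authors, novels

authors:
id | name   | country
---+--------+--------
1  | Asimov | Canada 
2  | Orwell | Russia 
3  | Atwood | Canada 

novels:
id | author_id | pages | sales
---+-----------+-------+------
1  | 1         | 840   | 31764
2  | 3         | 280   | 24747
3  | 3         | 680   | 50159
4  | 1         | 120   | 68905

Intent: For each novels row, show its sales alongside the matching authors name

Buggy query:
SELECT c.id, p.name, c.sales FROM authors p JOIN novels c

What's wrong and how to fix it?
Bug: Missing join condition: each novels row is matched to all authors rows instead of just its own

Fix: Specify the join condition linking the foreign key to the parent id

Corrected query:
SELECT c.id, p.name, c.sales FROM authors p JOIN novels c ON c.author_id = p.id

Result:
id | name   | sales
---+--------+------
1  | Asimov | 31764
2  | Atwood | 24747
3  | Atwood | 50159
4  | Asimov | 68905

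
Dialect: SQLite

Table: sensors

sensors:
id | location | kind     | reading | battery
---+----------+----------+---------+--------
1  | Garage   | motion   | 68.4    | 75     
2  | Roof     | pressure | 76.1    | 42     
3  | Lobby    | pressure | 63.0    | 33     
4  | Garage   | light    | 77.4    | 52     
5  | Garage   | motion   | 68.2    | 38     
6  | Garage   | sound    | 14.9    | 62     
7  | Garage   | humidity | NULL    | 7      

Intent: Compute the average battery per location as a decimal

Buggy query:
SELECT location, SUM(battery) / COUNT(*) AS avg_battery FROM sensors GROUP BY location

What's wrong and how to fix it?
Bug: SUM(battery) and COUNT(*) are both integers; the division truncates the fractional part

Fix: Multiply by 1.0 (or CAST to REAL) to force floating-point division

Corrected query:
SELECT location, SUM(battery) * 1.0 / COUNT(*) AS avg_battery FROM sensors GROUP BY location

Result:
location | avg_battery
---------+------------
Garage   | 46.8       
Lobby    | 33         
Roof     | 42         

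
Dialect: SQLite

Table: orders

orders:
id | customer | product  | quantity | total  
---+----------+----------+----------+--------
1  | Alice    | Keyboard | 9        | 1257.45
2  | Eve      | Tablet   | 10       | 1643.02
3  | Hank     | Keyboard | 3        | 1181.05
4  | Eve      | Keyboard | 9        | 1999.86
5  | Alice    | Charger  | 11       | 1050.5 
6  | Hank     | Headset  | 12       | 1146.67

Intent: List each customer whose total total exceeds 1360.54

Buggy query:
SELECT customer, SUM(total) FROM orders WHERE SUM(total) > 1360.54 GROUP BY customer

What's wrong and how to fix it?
Bug: Aggregate functions cannot appear in a WHERE clause

Fix: Move the aggregate condition to a HAVING clause

Corrected query:
SELECT customer, SUM(total) FROM orders GROUP BY customer HAVING SUM(total) > 1360.54

Result:
customer | SUM(total)
---------+-----------
Alice    | 2307.95   
Eve      | 3642.88   
Hank     | 2327.72   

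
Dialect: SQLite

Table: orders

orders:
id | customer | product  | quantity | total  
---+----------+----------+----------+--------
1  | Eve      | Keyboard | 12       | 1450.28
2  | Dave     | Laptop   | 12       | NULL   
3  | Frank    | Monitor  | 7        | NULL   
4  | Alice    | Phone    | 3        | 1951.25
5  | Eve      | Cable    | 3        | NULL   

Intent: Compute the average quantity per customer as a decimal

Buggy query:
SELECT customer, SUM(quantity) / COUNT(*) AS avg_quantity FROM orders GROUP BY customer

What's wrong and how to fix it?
Bug: SUM(quantity) and COUNT(*) are both integers; the division truncates the fractional part

Fix: Cast one side to REAL so the division keeps the fractional part

Corrected query:
SELECT customer, SUM(quantity) * 1.0 / COUNT(*) AS avg_quantity FROM orders GROUP BY customer

Result:
customer | avg_quantity
---------+-------------
Alice    | 3           
Dave     | 12          
Eve      | 7.5         
Frank    | 7           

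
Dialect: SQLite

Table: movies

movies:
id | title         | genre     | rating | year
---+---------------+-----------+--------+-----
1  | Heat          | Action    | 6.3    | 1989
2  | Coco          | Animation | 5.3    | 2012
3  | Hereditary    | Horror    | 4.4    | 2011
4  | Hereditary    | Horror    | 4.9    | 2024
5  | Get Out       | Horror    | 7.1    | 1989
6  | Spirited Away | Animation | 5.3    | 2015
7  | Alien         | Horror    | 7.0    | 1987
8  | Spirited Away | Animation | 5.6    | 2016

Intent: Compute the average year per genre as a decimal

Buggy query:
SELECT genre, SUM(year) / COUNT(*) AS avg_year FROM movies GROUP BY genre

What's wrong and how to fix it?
Bug: SUM(year) and COUNT(*) are both integers; the division truncates the fractional part

Fix: Cast one side to REAL so the division keeps the fractional part

Corrected query:
SELECT genre, SUM(year) * 1.0 / COUNT(*) AS avg_year FROM movies GROUP BY genre

Result:
genre     | avg_year   
----------+------------
Action    | 1989       
Animation | 2014.333333
Horror    | 2002.75    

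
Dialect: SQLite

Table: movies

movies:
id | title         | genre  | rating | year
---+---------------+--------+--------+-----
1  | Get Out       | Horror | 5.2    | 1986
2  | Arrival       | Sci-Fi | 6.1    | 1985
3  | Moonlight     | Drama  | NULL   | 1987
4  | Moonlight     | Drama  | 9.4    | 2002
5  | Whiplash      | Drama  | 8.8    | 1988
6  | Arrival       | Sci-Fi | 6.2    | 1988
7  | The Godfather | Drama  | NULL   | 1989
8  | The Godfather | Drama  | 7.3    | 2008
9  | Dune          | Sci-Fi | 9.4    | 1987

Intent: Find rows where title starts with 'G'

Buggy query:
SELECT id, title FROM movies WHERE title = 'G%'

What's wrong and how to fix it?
Bug: Wildcards only work with LIKE; '=' treats '%' as a literal character

Fix: Replace '=' with LIKE so 'G%' is treated as a pattern

Corrected query:
SELECT id, title FROM movies WHERE title LIKE 'G%'

Result:
id | title  
---+--------
1  | Get Out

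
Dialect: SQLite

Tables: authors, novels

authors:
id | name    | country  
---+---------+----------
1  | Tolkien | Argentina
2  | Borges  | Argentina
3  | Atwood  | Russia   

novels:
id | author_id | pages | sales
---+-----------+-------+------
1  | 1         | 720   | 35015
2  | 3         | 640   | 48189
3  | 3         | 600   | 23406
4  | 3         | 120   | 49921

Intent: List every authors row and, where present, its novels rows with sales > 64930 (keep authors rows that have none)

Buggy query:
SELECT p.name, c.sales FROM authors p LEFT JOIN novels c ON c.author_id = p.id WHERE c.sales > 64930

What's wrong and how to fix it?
Bug: Filtering c.sales in WHERE discards the NULL rows produced by LEFT JOIN, turning it into an inner join

Fix: Put 'c.sales > 64930' in the JOIN's ON clause instead of WHERE

Corrected query:
SELECT p.name, c.sales FROM authors p LEFT JOIN novels c ON c.author_id = p.id AND c.sales > 64930

Result:
name    | sales
--------+------
Tolkien | NULL 
Borges  | NULL 
Atwood  | NULL 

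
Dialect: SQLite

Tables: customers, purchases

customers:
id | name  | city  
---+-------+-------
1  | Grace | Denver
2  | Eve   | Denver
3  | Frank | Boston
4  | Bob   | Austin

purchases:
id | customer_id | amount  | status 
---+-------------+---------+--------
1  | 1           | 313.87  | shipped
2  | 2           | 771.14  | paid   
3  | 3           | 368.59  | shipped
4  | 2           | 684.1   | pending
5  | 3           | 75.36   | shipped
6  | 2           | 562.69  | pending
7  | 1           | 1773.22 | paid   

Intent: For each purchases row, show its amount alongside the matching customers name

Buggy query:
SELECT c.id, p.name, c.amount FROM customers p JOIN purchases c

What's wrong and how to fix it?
Bug: Missing join condition: each purchases row is matched to all customers rows instead of just its own

Fix: Specify the join condition linking the foreign key to the parent id

Corrected query:
SELECT c.id, p.name, c.amount FROM customers p JOIN purchases c ON c.customer_id = p.id

Result:
id | name  | amount 
---+-------+--------
1  | Grace | 313.87 
2  | Eve   | 771.14 
3  | Frank | 368.59 
4  | Eve   | 684.1  
5  | Frank | 75.36  
6  | Eve   | 562.69 
7  | Grace | 1773.22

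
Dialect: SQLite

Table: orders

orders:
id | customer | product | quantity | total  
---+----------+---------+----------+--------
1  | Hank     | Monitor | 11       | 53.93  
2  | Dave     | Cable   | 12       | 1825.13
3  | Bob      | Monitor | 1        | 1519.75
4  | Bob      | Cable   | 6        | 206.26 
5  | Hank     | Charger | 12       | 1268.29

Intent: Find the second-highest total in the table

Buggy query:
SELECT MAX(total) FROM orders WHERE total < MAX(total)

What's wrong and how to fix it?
Bug: The inner MAX is an aggregate inside WHERE, which is not allowed

Fix: Put the inner MAX in a scalar subquery

Corrected query:
SELECT MAX(total) FROM orders WHERE total < (SELECT MAX(total) FROM orders)

Result:
MAX(total)
----------
1519.75   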